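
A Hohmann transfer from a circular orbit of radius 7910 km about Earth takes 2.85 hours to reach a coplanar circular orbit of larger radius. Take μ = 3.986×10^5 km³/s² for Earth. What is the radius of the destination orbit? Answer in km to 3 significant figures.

Transfer time t = 2.85 hours = 10260 s, and t = π√(a_t³/μ).
So a_t = (μ t²/π²)^(1/3) = (3.986×10^5 × (10260)² / π²)^(1/3) = 16200 km.
Since a_t = (r₁ + r₂)/2, r₂ = 2a_t − r₁ = 2×16200 − 7910 = 24490 km.

r₂ = 24500 km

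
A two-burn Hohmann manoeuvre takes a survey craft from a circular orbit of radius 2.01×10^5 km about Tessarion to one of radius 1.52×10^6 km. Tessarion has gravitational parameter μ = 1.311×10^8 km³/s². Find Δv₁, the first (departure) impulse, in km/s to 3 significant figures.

Δv₁ = 8.40 km/s

Semi-major axis of the transfer orbit: a_t = (2.010×10^5 + 1.520×10^6)/2 = 8.605×10^5 km.
Circular speed at r = 2.010×10^5 km: v_c = √(μ/r) = 25.539 km/s.
Transfer-orbit speed at the same r (vis-viva, a = a_t): v_t = √[μ(2/r − 1/a_t)] = 33.943 km/s.
Δv₁ = |v_t − v_c| = |33.943 − 25.539| = 8.404 km/s.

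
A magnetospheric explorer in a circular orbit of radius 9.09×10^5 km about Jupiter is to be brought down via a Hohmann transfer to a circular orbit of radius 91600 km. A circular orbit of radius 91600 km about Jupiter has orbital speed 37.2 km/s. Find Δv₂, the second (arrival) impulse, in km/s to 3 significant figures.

Δv₂ = 12.9 km/s

From the circular-orbit relation v² = μ/r at r = 91600 km: μ = v²r = (37.2)² × 91600 = 1.26760×10^8 km³/s².
Transfer-ellipse semi-major axis a_t = (r₁ + r₂)/2 = (9.090×10^5 + 91600)/2 = 5.003×10^5 km.
Circular speed at r = 91600 km: v_c = √(μ/r) = 37.20 km/s.
Vis-viva on the transfer ellipse at r = 91600 km gives v_t = √[μ(2/r − 1/a_t)] = 50.14 km/s.
Δv₂ = |v_t − v_c| = |50.14 − 37.20| = 12.94 km/s.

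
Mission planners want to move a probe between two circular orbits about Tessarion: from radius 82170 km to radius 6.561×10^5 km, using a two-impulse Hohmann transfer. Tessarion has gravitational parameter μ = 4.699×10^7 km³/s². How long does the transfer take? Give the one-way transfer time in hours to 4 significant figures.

Transfer-ellipse semi-major axis a_t = (r₁ + r₂)/2 = (82170 + 6.561×10^5)/2 = 3.69135×10^5 km.
Transfer time t = π√(a_t³/μ) = π√((3.69135×10^5)³ / 4.699×10^7) = 1.0278×10^5 s.
Converting: 1.0278×10^5 s ÷ 3600 s/hour = 28.55 hours.

t = 28.55 hours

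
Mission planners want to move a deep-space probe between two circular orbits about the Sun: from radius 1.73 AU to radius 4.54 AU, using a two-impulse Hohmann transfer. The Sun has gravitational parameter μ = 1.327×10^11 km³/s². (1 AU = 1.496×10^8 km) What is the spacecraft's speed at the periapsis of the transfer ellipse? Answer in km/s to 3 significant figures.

In km: r₁ = 1.73 × 1.496×10^8 = 2.58808×10^8 km; r₂ = 4.54 × 1.496×10^8 = 6.79184×10^8 km.
Semi-major axis of the transfer orbit: a_t = (2.58808×10^8 + 6.79184×10^8)/2 = 4.68996×10^8 km.
At periapsis, r = 2.58808×10^8 km.
Vis-viva: v = √[μ(2/r − 1/a_t)] = √[1.327×10^11 × (2/2.58808×10^8 − 1/4.68996×10^8)] = 27.25 km/s.

v = 27.2 km/s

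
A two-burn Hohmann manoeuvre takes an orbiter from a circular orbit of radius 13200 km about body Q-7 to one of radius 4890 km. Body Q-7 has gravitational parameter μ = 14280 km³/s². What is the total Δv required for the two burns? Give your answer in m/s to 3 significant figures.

Δv = 631 m/s

The Hohmann ellipse has a_t = (r₁ + r₂)/2 = 9045 km.
At r₁ the circular-orbit speed is v₁ = √(μ/r₁) = 1.0401 km/s.
On the transfer ellipse at r₁, vis-viva gives v_a = √[μ(2/r₁ − 1/a_t)] = 0.76476 km/s.
First burn Δv₁ = |v_a − v₁| = 0.27534 km/s.
Circular speed at r₂: v₂ = √(μ/r₂) = 1.70887 km/s.
Transfer-orbit speed at r₂: v_p = √[μ(2/r₂ − 1/a_t)] = 2.06439 km/s.
Second burn Δv₂ = |v₂ − v_p| = 0.35552 km/s.
Total Δv = Δv₁ + Δv₂ = 0.6309 km/s.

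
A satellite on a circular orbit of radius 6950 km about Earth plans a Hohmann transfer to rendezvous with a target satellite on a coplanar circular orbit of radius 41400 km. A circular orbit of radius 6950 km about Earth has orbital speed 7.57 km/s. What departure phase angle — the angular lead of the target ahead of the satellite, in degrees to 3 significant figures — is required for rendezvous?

From the circular-orbit relation v² = μ/r at r = 6950 km: μ = v²r = (7.57)² × 6950 = 3.98269×10^5 km³/s².
Semi-major axis of the transfer orbit: a_t = (6950 + 41400)/2 = 24175 km.
Transfer time t = π√(a_t³/μ) = 18710 s.
The target's mean motion on its circular orbit is ω₂ = √(μ/r₂³) = 7.492×10^-5 rad/s.
Angle swept by the target during transfer: ω₂·t = 1.4018 rad = 80.32°.
Arrival is 180° from departure on the ellipse, so φ = 180° − 80.32° = 99.7°.

φ = 99.7°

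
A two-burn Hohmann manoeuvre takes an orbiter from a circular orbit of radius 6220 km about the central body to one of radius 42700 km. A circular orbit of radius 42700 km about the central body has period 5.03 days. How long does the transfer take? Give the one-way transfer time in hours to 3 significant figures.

t = 26.2 hours

From Kepler's third law T² = 4π²r³/μ at r = 42700 km, T = 5.03 days = 5.03 × 86400 s = 4.34592×10^5 s: μ = 4π²r³/T² = 16273.5 km³/s².
Transfer-ellipse semi-major axis a_t = (r₁ + r₂)/2 = (6220 + 42700)/2 = 24460 km.
Transfer time t = π√(a_t³/μ) = π√((24460)³ / 16273.5) = 94210 s.
Converting: 94210 s ÷ 3600 s/hour = 26.2 hours.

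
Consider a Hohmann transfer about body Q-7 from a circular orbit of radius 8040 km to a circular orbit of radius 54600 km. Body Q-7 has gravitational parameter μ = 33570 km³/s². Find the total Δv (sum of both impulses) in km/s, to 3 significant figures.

The Hohmann ellipse has a_t = (r₁ + r₂)/2 = 31320 km.
At r₁ the circular-orbit speed is v₁ = √(μ/r₁) = 2.04337 km/s.
Transfer-orbit speed at r₁ (vis-viva): v_p = √[μ(2/r₁ − 1/a_t)] = 2.69794 km/s.
First burn Δv₁ = |v_p − v₁| = 0.6546 km/s.
Circular speed at r₂: v₂ = √(μ/r₂) = 0.7841 km/s.
Transfer-orbit speed at r₂: v_a = √[μ(2/r₂ − 1/a_t)] = 0.3973 km/s.
Second burn Δv₂ = |v₂ − v_a| = 0.3868 km/s.
Δv = Δv₁ + Δv₂ = 0.6546 + 0.3868 = 1.041 km/s.

Δv = 1.04 km/s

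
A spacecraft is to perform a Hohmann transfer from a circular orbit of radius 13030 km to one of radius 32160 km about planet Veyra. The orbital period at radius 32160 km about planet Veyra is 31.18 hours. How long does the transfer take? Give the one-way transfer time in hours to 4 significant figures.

t = 9.181 hours

From Kepler's third law T² = 4π²r³/μ at r = 32160 km, T = 31.18 hours = 31.18 × 3600 s = 1.12248×10^5 s: μ = 4π²r³/T² = 1.04220×10^5 km³/s².
The Hohmann ellipse has a_t = (r₁ + r₂)/2 = 22595 km.
Transfer time t = π√(a_t³/μ) = π√((22595)³ / 1.04220×10^5) = 33050 s.
Converting: 33050 s ÷ 3600 s/hour = 9.181 hours.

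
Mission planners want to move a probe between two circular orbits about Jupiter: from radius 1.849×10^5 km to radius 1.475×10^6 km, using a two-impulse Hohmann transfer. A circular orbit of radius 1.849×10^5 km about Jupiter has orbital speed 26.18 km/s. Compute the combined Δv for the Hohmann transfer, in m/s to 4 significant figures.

From the circular-orbit relation v² = μ/r at r = 1.849×10^5 km: μ = v²r = (26.18)² × 1.849×10^5 = 1.26729×10^8 km³/s².
Transfer-ellipse semi-major axis a_t = (r₁ + r₂)/2 = (1.849×10^5 + 1.475×10^6)/2 = 8.2995×10^5 km.
Circular speed at r₁: v₁ = √(μ/r₁) = √(1.26729×10^8/1.849×10^5) = 26.1800 km/s.
On the transfer ellipse at r₁, vis-viva equation gives v_p = √[μ(2/r₁ − 1/a_t)] = 34.9011 km/s.
First burn Δv₁ = |v_p − v₁| = 8.7211 km/s.
Circular speed at r₂: v₂ = √(μ/r₂) = 9.2692 km/s.
Transfer-orbit speed at r₂: v_a = √[μ(2/r₂ − 1/a_t)] = 4.3751 km/s.
Second burn Δv₂ = |v₂ − v_a| = 4.8941 km/s.
Total Δv = Δv₁ + Δv₂ = 13.62 km/s.

Δv = 13620 m/s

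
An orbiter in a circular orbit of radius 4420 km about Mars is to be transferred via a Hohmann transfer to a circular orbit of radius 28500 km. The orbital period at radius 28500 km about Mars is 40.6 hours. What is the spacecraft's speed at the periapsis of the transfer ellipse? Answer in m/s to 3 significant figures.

From Kepler's third law T² = 4π²r³/μ at r = 28500 km, T = 40.6 hours = 40.6 × 3600 s = 1.4616×10^5 s: μ = 4π²r³/T² = 42779.7 km³/s².
Semi-major axis of the transfer orbit: a_t = (4420 + 28500)/2 = 16460 km.
At periapsis, r = 4420 km.
Vis-viva: v = √[μ(2/r − 1/a_t)] = √[42779.7 × (2/4420 − 1/16460)] = 4.094 km/s.

v = 4090 m/s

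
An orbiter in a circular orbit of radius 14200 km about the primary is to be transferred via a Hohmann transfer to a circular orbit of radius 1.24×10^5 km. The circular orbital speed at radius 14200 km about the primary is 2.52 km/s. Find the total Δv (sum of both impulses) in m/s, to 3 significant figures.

From the circular-orbit relation v² = μ/r at r = 14200 km: μ = v²r = (2.52)² × 14200 = 90175.7 km³/s².
Semi-major axis of the transfer orbit: a_t = (14200 + 1.240×10^5)/2 = 69100 km.
At r₁ the circular-orbit speed is v₁ = √(μ/r₁) = 2.5200 km/s.
On the transfer ellipse at r₁, v² = μ(2/r − 1/a) gives v_p = √[μ(2/r₁ − 1/a_t)] = 3.3758 km/s.
First burn Δv₁ = |v_p − v₁| = 0.8558 km/s.
Circular speed at r₂: v₂ = √(μ/r₂) = 0.8528 km/s.
Transfer-orbit speed at r₂: v_a = √[μ(2/r₂ − 1/a_t)] = 0.3866 km/s.
Second burn Δv₂ = |v₂ − v_a| = 0.4662 km/s.
Total Δv = Δv₁ + Δv₂ = 1.322 km/s.

Δv = 1320 m/s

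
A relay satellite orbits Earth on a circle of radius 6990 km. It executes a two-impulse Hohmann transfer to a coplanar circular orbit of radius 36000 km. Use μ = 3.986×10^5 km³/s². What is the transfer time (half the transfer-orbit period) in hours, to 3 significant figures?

The Hohmann ellipse has a_t = (r₁ + r₂)/2 = 21495 km.
Transfer time t = π√(a_t³/μ) = π√((21495)³ / 3.986×10^5) = 15680 s.
Converting: 15680 s ÷ 3600 s/hour = 4.36 hours.

t = 4.36 hours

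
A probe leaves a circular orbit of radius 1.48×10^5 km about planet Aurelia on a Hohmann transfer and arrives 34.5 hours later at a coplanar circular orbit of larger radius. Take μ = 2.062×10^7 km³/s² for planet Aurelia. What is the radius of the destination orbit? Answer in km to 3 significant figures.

r₂ = 4.88×10^5 km

Transfer time t = 34.5 hours = 1.242×10^5 s, and t = π√(a_t³/μ).
So a_t = (μ t²/π²)^(1/3) = (2.062×10^7 × (1.242×10^5)² / π²)^(1/3) = 3.1823×10^5 km.
Since a_t = (r₁ + r₂)/2, r₂ = 2a_t − r₁ = 2×3.1823×10^5 − 1.480×10^5 = 4.8846×10^5 km.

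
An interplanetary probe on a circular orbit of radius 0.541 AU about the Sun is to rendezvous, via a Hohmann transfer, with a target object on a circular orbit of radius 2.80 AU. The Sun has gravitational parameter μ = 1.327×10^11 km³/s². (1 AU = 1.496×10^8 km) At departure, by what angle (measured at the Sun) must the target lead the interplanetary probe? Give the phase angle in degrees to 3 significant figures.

In km: r₁ = 0.541 × 1.496×10^8 = 8.09336×10^7 km; r₂ = 2.80 × 1.496×10^8 = 4.1888×10^8 km.
Transfer-ellipse semi-major axis a_t = (r₁ + r₂)/2 = (8.09336×10^7 + 4.1888×10^8)/2 = 2.499068×10^8 km.
Transfer time t = π√(a_t³/μ) = 3.4071×10^7 s.
The target's mean motion on its circular orbit is ω₂ = √(μ/r₂³) = 4.2491×10^-8 rad/s.
Angle swept by the target during transfer: ω₂·t = 1.44771 rad = 82.948°.
The interplanetary probe traverses 180° on the transfer ellipse, so the target must lead by 180° − 82.948° = 97.1°.

φ = 97.1°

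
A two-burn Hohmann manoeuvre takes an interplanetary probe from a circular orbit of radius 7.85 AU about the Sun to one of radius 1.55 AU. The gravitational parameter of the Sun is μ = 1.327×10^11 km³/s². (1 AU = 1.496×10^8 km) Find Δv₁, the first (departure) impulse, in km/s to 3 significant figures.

Δv₁ = 4.53 km/s

In km: r₁ = 7.85 × 1.496×10^8 = 1.17436×10^9 km; r₂ = 1.55 × 1.496×10^8 = 2.3188×10^8 km.
The Hohmann ellipse has a_t = (r₁ + r₂)/2 = 7.0312×10^8 km.
Circular speed at r = 1.17436×10^9 km: v_c = √(μ/r) = 10.63004 km/s.
Transfer-orbit speed at the same r (vis-viva, a = a_t): v_t = √[μ(2/r − 1/a_t)] = 6.104523 km/s.
Δv₁ = |v_t − v_c| = |6.104523 − 10.63004| = 4.526 km/s.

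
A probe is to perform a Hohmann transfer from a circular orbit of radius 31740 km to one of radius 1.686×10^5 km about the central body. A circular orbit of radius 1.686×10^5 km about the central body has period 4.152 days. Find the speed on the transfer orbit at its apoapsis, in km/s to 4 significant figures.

v = 1.662 km/s

From Kepler's third law T² = 4π²r³/μ at r = 1.686×10^5 km, T = 4.152 days = 4.152 × 86400 s = 3.587328×10^5 s: μ = 4π²r³/T² = 1.47025×10^6 km³/s².
Semi-major axis of the transfer orbit: a_t = (31740 + 1.686×10^5)/2 = 1.0017×10^5 km.
At apoapsis, r = 1.686×10^5 km.
Vis-viva: v = √[μ(2/r − 1/a_t)] = √[1.47025×10^6 × (2/1.686×10^5 − 1/1.0017×10^5)] = 1.662 km/s.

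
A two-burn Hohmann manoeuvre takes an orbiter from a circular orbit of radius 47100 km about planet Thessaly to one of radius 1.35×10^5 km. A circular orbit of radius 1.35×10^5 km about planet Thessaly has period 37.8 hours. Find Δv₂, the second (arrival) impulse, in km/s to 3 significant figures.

Δv₂ = 1.75 km/s

From Kepler's third law T² = 4π²r³/μ at r = 1.35×10^5 km, T = 37.8 hours = 37.8 × 3600 s = 1.3608×10^5 s: μ = 4π²r³/T² = 5.24533×10^6 km³/s².
Transfer-ellipse semi-major axis a_t = (r₁ + r₂)/2 = (47100 + 1.350×10^5)/2 = 91050 km.
Circular speed at r = 1.350×10^5 km: v_c = √(μ/r) = 6.233 km/s.
Vis-viva on the transfer ellipse at r = 1.350×10^5 km gives v_t = √[μ(2/r − 1/a_t)] = 4.483 km/s.
Δv₂ = |v_t − v_c| = |4.483 − 6.233| = 1.750 km/s.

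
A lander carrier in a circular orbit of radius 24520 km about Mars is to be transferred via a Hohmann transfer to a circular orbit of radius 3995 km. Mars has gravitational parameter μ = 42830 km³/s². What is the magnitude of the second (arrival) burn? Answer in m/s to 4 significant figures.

Semi-major axis of the transfer orbit: a_t = (24520 + 3995)/2 = 14257.5 km.
On the circular orbit at r = 3995 km, v_c = √(μ/r) = 3.274 km/s.
Transfer-orbit speed at the same r (vis-viva, a = a_t): v_t = √[μ(2/r − 1/a_t)] = 4.294 km/s.
Δv₂ = |v_t − v_c| = |4.294 − 3.274| = 1.020 km/s.

Δv₂ = 1020 m/s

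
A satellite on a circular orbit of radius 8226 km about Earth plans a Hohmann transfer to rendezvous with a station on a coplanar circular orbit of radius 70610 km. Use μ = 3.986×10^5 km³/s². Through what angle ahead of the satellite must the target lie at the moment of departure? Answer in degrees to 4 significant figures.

Semi-major axis of the transfer orbit: a_t = (8226 + 70610)/2 = 39418 km.
The half-period of the transfer ellipse is t = π√(a_t³/μ) = 38942 s.
The target's mean motion on its circular orbit is ω₂ = √(μ/r₂³) = 3.3649×10^-5 rad/s.
Angle swept by the target during transfer: ω₂·t = 1.3104 rad = 75.08°.
The satellite traverses 180° on the transfer ellipse, so the target must lead by 180° − 75.08° = 104.9°.

φ = 104.9°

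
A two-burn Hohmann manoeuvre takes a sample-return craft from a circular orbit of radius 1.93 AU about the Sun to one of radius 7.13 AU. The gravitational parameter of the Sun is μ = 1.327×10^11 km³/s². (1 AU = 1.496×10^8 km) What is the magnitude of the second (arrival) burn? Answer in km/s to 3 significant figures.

In km: r₁ = 1.93 × 1.496×10^8 = 2.88728×10^8 km; r₂ = 7.13 × 1.496×10^8 = 1.066648×10^9 km.
Transfer-ellipse semi-major axis a_t = (r₁ + r₂)/2 = (2.88728×10^8 + 1.066648×10^9)/2 = 6.77688×10^8 km.
Circular speed at r = 1.066648×10^9 km: v_c = √(μ/r) = 11.15385 km/s.
Vis-viva on the transfer ellipse at r = 1.066648×10^9 km gives v_t = √[μ(2/r − 1/a_t)] = 7.280387 km/s.
Δv₂ = |v_t − v_c| = |7.280387 − 11.15385| = 3.873 km/s.

Δv₂ = 3.87 km/s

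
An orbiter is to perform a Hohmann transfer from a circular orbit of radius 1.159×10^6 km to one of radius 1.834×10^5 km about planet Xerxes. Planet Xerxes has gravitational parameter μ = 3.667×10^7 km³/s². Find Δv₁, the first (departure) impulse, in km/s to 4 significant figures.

Δv₁ = 2.685 km/s

The Hohmann ellipse has a_t = (r₁ + r₂)/2 = 6.712×10^5 km.
Circular speed at r = 1.159×10^6 km: v_c = √(μ/r) = 5.625 km/s.
Vis-viva on the transfer ellipse at r = 1.159×10^6 km gives v_t = √[μ(2/r − 1/a_t)] = 2.940 km/s.
Δv₁ = |v_t − v_c| = |2.940 − 5.625| = 2.685 km/s.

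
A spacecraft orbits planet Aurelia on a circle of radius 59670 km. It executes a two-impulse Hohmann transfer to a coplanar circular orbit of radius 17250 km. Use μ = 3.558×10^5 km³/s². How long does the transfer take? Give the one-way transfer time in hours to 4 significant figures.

t = 11.03 hours

The Hohmann ellipse has a_t = (r₁ + r₂)/2 = 38460 km.
By Kepler's third law the transfer-orbit period is T = 2π√(a_t³/μ), so t = T/2 = 39720 s.
Converting: 39720 s ÷ 3600 s/hour = 11.03 hours.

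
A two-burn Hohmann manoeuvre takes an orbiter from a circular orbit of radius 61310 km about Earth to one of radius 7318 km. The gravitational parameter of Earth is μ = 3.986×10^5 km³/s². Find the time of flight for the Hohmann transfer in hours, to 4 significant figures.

t = 8.786 hours

Semi-major axis of the transfer orbit: a_t = (61310 + 7318)/2 = 34314 km.
By Kepler's third law the transfer-orbit period is T = 2π√(a_t³/μ), so t = T/2 = 31630 s.
Converting: 31630 s ÷ 3600 s/hour = 8.786 hours.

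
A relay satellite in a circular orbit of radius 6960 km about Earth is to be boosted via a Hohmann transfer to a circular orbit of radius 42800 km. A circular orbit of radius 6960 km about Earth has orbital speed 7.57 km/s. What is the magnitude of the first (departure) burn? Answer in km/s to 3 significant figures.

Δv₁ = 2.36 km/s

From the circular-orbit relation v² = μ/r at r = 6960 km: μ = v²r = (7.57)² × 6960 = 3.98842×10^5 km³/s².
Semi-major axis of the transfer orbit: a_t = (6960 + 42800)/2 = 24880 km.
Circular speed at r = 6960 km: v_c = √(μ/r) = 7.570 km/s.
Vis-viva on the transfer ellipse at r = 6960 km gives v_t = √[μ(2/r − 1/a_t)] = 9.929 km/s.
Δv₁ = |v_t − v_c| = |9.929 − 7.570| = 2.359 km/s.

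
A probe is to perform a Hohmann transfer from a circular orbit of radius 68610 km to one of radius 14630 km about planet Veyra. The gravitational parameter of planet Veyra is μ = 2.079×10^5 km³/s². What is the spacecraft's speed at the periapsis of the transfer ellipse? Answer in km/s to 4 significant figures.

v = 4.840 km/s

Transfer-ellipse semi-major axis a_t = (r₁ + r₂)/2 = (68610 + 14630)/2 = 41620 km.
The periapsis of the transfer ellipse is at r = 14630 km.
Vis-viva: v = √[μ(2/r − 1/a_t)] = √[2.079×10^5 × (2/14630 − 1/41620)] = 4.840 km/s.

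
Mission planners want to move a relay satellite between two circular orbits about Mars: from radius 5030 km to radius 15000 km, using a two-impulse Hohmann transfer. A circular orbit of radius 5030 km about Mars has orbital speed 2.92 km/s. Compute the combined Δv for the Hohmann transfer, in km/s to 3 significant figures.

Δv = 1.15 km/s

From the circular-orbit relation v² = μ/r at r = 5030 km: μ = v²r = (2.92)² × 5030 = 42887.8 km³/s².
Semi-major axis of the transfer orbit: a_t = (5030 + 15000)/2 = 10015 km.
Circular speed at r₁: v₁ = √(μ/r₁) = √(42887.8/5030) = 2.9200 km/s.
On the transfer ellipse at r₁, vis-viva equation gives v_p = √[μ(2/r₁ − 1/a_t)] = 3.5736 km/s.
First burn Δv₁ = |v_p − v₁| = 0.6536 km/s.
Circular speed at r₂: v₂ = √(μ/r₂) = 1.6909 km/s.
Transfer-orbit speed at r₂: v_a = √[μ(2/r₂ − 1/a_t)] = 1.1983 km/s.
Second burn Δv₂ = |v₂ − v_a| = 0.4926 km/s.
Δv = Δv₁ + Δv₂ = 0.6536 + 0.4926 = 1.146 km/s.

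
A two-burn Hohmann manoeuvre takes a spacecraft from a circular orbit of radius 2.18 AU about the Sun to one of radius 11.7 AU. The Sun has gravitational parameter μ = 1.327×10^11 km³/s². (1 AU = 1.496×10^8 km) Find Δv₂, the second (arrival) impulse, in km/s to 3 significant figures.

In km: r₁ = 2.18 × 1.496×10^8 = 3.26128×10^8 km; r₂ = 11.7 × 1.496×10^8 = 1.75032×10^9 km.
The Hohmann ellipse has a_t = (r₁ + r₂)/2 = 1.038224×10^9 km.
Circular speed at r = 1.75032×10^9 km: v_c = √(μ/r) = 8.707 km/s.
Transfer-orbit speed at the same r (vis-viva, a = a_t): v_t = √[μ(2/r − 1/a_t)] = 4.880 km/s.
Δv₂ = |v_t − v_c| = |4.880 − 8.707| = 3.827 km/s.

Δv₂ = 3.83 km/s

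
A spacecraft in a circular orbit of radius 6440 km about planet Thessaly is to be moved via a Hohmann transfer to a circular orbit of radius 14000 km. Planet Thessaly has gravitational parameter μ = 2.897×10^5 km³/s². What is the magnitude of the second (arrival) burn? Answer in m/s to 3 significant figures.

The Hohmann ellipse has a_t = (r₁ + r₂)/2 = 10220 km.
Circular speed at r = 14000 km: v_c = √(μ/r) = 4.5489 km/s.
Vis-viva on the transfer ellipse at r = 14000 km gives v_t = √[μ(2/r − 1/a_t)] = 3.6110 km/s.
Δv₂ = |v_t − v_c| = |3.6110 − 4.5489| = 0.9379 km/s.

Δv₂ = 938 m/s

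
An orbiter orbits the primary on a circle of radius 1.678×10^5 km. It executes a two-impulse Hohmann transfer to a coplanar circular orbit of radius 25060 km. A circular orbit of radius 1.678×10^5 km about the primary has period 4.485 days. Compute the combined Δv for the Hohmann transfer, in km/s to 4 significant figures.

Δv = 3.581 km/s

From Kepler's third law T² = 4π²r³/μ at r = 1.678×10^5 km, T = 4.485 days = 4.485 × 86400 s = 3.87504×10^5 s: μ = 4π²r³/T² = 1.24218×10^6 km³/s².
Semi-major axis of the transfer orbit: a_t = (1.678×10^5 + 25060)/2 = 96430 km.
Circular speed at r₁: v₁ = √(μ/r₁) = √(1.24218×10^6/1.678×10^5) = 2.721 km/s.
Transfer-orbit speed at r₁ (v² = μ(2/r − 1/a)): v_a = √[μ(2/r₁ − 1/a_t)] = 1.387 km/s.
First burn Δv₁ = |v_a − v₁| = 1.334 km/s.
At r₂, v₂ = √(μ/r₂) = 7.040 km/s.
Transfer-orbit speed at r₂: v_p = √[μ(2/r₂ − 1/a_t)] = 9.287 km/s.
Second burn Δv₂ = |v₂ − v_p| = 2.247 km/s.
Total Δv = Δv₁ + Δv₂ = 3.581 km/s.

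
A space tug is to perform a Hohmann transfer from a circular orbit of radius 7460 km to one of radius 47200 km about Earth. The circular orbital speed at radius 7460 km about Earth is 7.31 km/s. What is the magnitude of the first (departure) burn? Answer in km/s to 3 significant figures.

Δv₁ = 2.30 km/s

From the circular-orbit relation v² = μ/r at r = 7460 km: μ = v²r = (7.31)² × 7460 = 3.98633×10^5 km³/s².
The Hohmann ellipse has a_t = (r₁ + r₂)/2 = 27330 km.
On the circular orbit at r = 7460 km, v_c = √(μ/r) = 7.310 km/s.
Transfer-orbit speed at the same r (vis-viva, a = a_t): v_t = √[μ(2/r − 1/a_t)] = 9.607 km/s.
Δv₁ = |v_t − v_c| = |9.607 − 7.310| = 2.297 km/s.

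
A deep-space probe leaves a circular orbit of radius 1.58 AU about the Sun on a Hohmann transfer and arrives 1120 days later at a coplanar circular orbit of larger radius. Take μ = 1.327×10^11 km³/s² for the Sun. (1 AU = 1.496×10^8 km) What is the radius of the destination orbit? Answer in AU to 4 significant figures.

r₂ = 5.121 AU

In km: r₁ = 1.58 × 1.496×10^8 = 2.36368×10^8 km.
Transfer time t = 1120 days = 9.6768×10^7 s, and t = π√(a_t³/μ).
So a_t = (μ t²/π²)^(1/3) = (1.327×10^11 × (9.6768×10^7)² / π²)^(1/3) = 5.0120×10^8 km.
Since a_t = (r₁ + r₂)/2, r₂ = 2a_t − r₁ = 2×5.0120×10^8 − 2.36368×10^8 = 7.66032×10^8 km.
In AU: r₂ = 7.66032×10^8 / 1.496×10^8 = 5.121 AU.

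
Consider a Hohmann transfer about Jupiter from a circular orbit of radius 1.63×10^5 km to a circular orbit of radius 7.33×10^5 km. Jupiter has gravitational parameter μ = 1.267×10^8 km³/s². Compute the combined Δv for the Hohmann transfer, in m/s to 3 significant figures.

Δv = 13000 m/s

The Hohmann ellipse has a_t = (r₁ + r₂)/2 = 4.480×10^5 km.
At r₁ the circular-orbit speed is v₁ = √(μ/r₁) = 27.880 km/s.
Transfer-orbit speed at r₁ (v² = μ(2/r − 1/a)): v_p = √[μ(2/r₁ − 1/a_t)] = 35.662 km/s.
First burn Δv₁ = |v_p − v₁| = 7.782 km/s.
At r₂, v₂ = √(μ/r₂) = 13.147 km/s.
Transfer-orbit speed at r₂: v_a = √[μ(2/r₂ − 1/a_t)] = 7.9303 km/s.
Second burn Δv₂ = |v₂ − v_a| = 5.217 km/s.
Δv = Δv₁ + Δv₂ = 7.782 + 5.217 = 13.00 km/s.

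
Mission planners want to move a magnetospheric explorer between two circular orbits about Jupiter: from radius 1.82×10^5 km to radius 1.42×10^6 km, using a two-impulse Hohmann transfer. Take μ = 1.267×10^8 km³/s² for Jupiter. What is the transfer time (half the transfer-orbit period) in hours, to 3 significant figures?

t = 55.6 hours

The Hohmann ellipse has a_t = (r₁ + r₂)/2 = 8.010×10^5 km.
Half the transfer-orbit period gives t = π√(a_t³/μ) = 2.001×10^5 s.
Converting: 2.001×10^5 s ÷ 3600 s/hour = 55.6 hours.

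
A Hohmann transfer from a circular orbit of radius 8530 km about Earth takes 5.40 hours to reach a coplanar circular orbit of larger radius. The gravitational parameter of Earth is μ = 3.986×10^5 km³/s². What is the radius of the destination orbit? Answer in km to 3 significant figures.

r₂ = 41100 km

Transfer time t = 5.40 hours = 19440 s, and t = π√(a_t³/μ).
So a_t = (μ t²/π²)^(1/3) = (3.986×10^5 × (19440)² / π²)^(1/3) = 24805 km.
Since a_t = (r₁ + r₂)/2, r₂ = 2a_t − r₁ = 2×24805 − 8530 = 41080 km.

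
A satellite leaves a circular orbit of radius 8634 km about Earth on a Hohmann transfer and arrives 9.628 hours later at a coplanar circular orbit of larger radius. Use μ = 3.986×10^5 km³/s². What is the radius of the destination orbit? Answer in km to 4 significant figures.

r₂ = 64310 km

Transfer time t = 9.628 hours = 34660.8 s, and t = π√(a_t³/μ).
So a_t = (μ t²/π²)^(1/3) = (3.986×10^5 × (34660.8)² / π²)^(1/3) = 36473 km.
Since a_t = (r₁ + r₂)/2, r₂ = 2a_t − r₁ = 2×36473 − 8634 = 64312 km.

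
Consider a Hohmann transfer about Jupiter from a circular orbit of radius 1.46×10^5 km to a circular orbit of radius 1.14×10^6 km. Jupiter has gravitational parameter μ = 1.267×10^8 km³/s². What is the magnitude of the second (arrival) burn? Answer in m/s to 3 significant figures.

Δv₂ = 5520 m/s

The Hohmann ellipse has a_t = (r₁ + r₂)/2 = 6.430×10^5 km.
Circular speed at r = 1.140×10^6 km: v_c = √(μ/r) = 10.5423 km/s.
Transfer-orbit speed at the same r (vis-viva, a = a_t): v_t = √[μ(2/r − 1/a_t)] = 5.02350 km/s.
Δv₂ = |v_t − v_c| = |5.02350 − 10.5423| = 5.519 km/s.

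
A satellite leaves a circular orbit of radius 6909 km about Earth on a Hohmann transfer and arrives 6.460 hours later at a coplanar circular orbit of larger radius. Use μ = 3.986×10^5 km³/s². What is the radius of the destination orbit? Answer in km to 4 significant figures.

r₂ = 49000 km

Transfer time t = 6.460 hours = 23256 s, and t = π√(a_t³/μ).
So a_t = (μ t²/π²)^(1/3) = (3.986×10^5 × (23256)² / π²)^(1/3) = 27953 km.
Since a_t = (r₁ + r₂)/2, r₂ = 2a_t − r₁ = 2×27953 − 6909 = 48997 km.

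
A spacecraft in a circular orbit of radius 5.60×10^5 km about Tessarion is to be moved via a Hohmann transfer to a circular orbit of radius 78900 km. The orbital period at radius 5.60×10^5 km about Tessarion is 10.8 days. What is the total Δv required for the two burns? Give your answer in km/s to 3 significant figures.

From Kepler's third law T² = 4π²r³/μ at r = 5.60×10^5 km, T = 10.8 days = 10.8 × 86400 s = 9.3312×10^5 s: μ = 4π²r³/T² = 7.96249×10^6 km³/s².
Transfer-ellipse semi-major axis a_t = (r₁ + r₂)/2 = (5.600×10^5 + 78900)/2 = 3.1945×10^5 km.
Circular speed at r₁: v₁ = √(μ/r₁) = √(7.96249×10^6/5.600×10^5) = 3.771 km/s.
Transfer-orbit speed at r₁ (v² = μ(2/r − 1/a)): v_a = √[μ(2/r₁ − 1/a_t)] = 1.874 km/s.
First burn Δv₁ = |v_a − v₁| = 1.897 km/s.
At r₂, v₂ = √(μ/r₂) = 10.046 km/s.
Transfer-orbit speed at r₂: v_p = √[μ(2/r₂ − 1/a_t)] = 13.301 km/s.
Second burn Δv₂ = |v₂ − v_p| = 3.255 km/s.
Δv = Δv₁ + Δv₂ = 1.897 + 3.255 = 5.152 km/s.

Δv = 5.15 km/s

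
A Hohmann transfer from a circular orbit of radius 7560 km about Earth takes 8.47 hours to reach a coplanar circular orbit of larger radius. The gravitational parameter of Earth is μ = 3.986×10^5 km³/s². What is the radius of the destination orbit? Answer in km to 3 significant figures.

r₂ = 59400 km

Transfer time t = 8.47 hours = 30492 s, and t = π√(a_t³/μ).
So a_t = (μ t²/π²)^(1/3) = (3.986×10^5 × (30492)² / π²)^(1/3) = 33487 km.
Since a_t = (r₁ + r₂)/2, r₂ = 2a_t − r₁ = 2×33487 − 7560 = 59414 km.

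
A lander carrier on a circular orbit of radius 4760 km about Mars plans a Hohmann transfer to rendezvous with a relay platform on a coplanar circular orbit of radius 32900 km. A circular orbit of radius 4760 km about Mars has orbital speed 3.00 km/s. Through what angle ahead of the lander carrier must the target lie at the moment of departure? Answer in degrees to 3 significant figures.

From the circular-orbit relation v² = μ/r at r = 4760 km: μ = v²r = (3.00)² × 4760 = 42840.0 km³/s².
Semi-major axis of the transfer orbit: a_t = (4760 + 32900)/2 = 18830 km.
The half-period of the transfer ellipse is t = π√(a_t³/μ) = 39219 s.
Target angular speed ω₂ = √(μ/r₂³) = 3.4684×10^-5 rad/s.
Angle swept by the target during transfer: ω₂·t = 1.3603 rad = 77.94°.
Arrival is 180° from departure on the ellipse, so φ = 180° − 77.94° = 102°.

φ = 102°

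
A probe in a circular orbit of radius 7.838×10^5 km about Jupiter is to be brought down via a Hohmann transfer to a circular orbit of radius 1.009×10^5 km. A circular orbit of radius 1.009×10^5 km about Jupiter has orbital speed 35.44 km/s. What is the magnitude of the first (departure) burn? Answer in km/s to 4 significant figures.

Δv₁ = 6.643 km/s

From the circular-orbit relation v² = μ/r at r = 1.009×10^5 km: μ = v²r = (35.44)² × 1.009×10^5 = 1.26730×10^8 km³/s².
The Hohmann ellipse has a_t = (r₁ + r₂)/2 = 4.4235×10^5 km.
On the circular orbit at r = 7.838×10^5 km, v_c = √(μ/r) = 12.716 km/s.
Transfer-orbit speed at the same r (vis-viva, a = a_t): v_t = √[μ(2/r − 1/a_t)] = 6.0729 km/s.
Δv₁ = |v_t − v_c| = |6.0729 − 12.716| = 6.643 km/s.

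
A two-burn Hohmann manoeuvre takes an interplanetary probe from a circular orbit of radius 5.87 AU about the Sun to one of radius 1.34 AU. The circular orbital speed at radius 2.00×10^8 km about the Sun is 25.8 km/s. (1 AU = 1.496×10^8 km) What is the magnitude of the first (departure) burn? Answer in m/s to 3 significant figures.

From the circular-orbit relation v² = μ/r at r = 2.00×10^8 km: μ = v²r = (25.8)² × 2.00×10^8 = 1.33128×10^11 km³/s².
In km: r₁ = 5.87 × 1.496×10^8 = 8.78152×10^8 km; r₂ = 1.34 × 1.496×10^8 = 2.00464×10^8 km.
Transfer-ellipse semi-major axis a_t = (r₁ + r₂)/2 = (8.78152×10^8 + 2.00464×10^8)/2 = 5.39308×10^8 km.
On the circular orbit at r = 8.78152×10^8 km, v_c = √(μ/r) = 12.313 km/s.
Vis-viva on the transfer ellipse at r = 8.78152×10^8 km gives v_t = √[μ(2/r − 1/a_t)] = 7.5067 km/s.
Δv₁ = |v_t − v_c| = |7.5067 − 12.313| = 4.806 km/s.

Δv₁ = 4810 m/s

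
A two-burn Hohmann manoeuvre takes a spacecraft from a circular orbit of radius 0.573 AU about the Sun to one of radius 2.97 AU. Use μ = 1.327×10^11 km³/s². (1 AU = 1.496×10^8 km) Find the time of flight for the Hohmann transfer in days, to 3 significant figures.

In km: r₁ = 0.573 × 1.496×10^8 = 8.57208×10^7 km; r₂ = 2.97 × 1.496×10^8 = 4.44312×10^8 km.
Transfer-ellipse semi-major axis a_t = (r₁ + r₂)/2 = (8.57208×10^7 + 4.44312×10^8)/2 = 2.650164×10^8 km.
By Kepler's third law the transfer-orbit period is T = 2π√(a_t³/μ), so t = T/2 = 3.721×10^7 s.
Converting: 3.721×10^7 s ÷ 86400 s/day = 431 days.

t = 431 days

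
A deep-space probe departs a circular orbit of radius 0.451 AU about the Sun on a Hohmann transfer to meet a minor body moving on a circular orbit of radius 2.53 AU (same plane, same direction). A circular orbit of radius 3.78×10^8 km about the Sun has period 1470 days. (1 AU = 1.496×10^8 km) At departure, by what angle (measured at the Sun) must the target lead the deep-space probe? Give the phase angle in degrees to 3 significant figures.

From Kepler's third law T² = 4π²r³/μ at r = 3.78×10^8 km, T = 1470 days = 1470 × 86400 s = 1.27008×10^8 s: μ = 4π²r³/T² = 1.32182×10^11 km³/s².
In km: r₁ = 0.451 × 1.496×10^8 = 6.74696×10^7 km; r₂ = 2.53 × 1.496×10^8 = 3.78488×10^8 km.
The Hohmann ellipse has a_t = (r₁ + r₂)/2 = 2.229788×10^8 km.
The half-period of the transfer ellipse is t = π√(a_t³/μ) = 2.8771×10^7 s.
The target's mean motion on its circular orbit is ω₂ = √(μ/r₂³) = 4.9375×10^-8 rad/s.
Angle swept by the target during transfer: ω₂·t = 1.4206 rad = 81.39°.
The deep-space probe traverses 180° on the transfer ellipse, so the target must lead by 180° − 81.39° = 98.6°.

φ = 98.6°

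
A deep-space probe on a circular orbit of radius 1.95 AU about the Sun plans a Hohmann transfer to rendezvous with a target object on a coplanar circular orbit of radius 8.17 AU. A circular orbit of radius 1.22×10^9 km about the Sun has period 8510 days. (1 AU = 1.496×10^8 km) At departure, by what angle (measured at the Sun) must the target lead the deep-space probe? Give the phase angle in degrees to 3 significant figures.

φ = 92.3°

From Kepler's third law T² = 4π²r³/μ at r = 1.22×10^9 km, T = 8510 days = 8510 × 86400 s = 7.35264×10^8 s: μ = 4π²r³/T² = 1.32603×10^11 km³/s².
In km: r₁ = 1.95 × 1.496×10^8 = 2.9172×10^8 km; r₂ = 8.17 × 1.496×10^8 = 1.222232×10^9 km.
Semi-major axis of the transfer orbit: a_t = (2.9172×10^8 + 1.222232×10^9)/2 = 7.56976×10^8 km.
The half-period of the transfer ellipse is t = π√(a_t³/μ) = 1.79679×10^8 s.
The target's mean motion on its circular orbit is ω₂ = √(μ/r₂³) = 8.52208×10^-9 rad/s.
Angle swept by the target during transfer: ω₂·t = 1.5312 rad = 87.73°.
Arrival is 180° from departure on the ellipse, so φ = 180° − 87.73° = 92.3°.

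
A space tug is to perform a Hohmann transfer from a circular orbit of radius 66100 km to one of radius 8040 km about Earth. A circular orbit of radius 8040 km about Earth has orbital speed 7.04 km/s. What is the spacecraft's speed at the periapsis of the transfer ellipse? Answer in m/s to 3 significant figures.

v = 9400 m/s

From the circular-orbit relation v² = μ/r at r = 8040 km: μ = v²r = (7.04)² × 8040 = 3.98475×10^5 km³/s².
Transfer-ellipse semi-major axis a_t = (r₁ + r₂)/2 = (66100 + 8040)/2 = 37070 km.
The periapsis of the transfer ellipse is at r = 8040 km.
Applying v² = μ(2/r − 1/a_t): v = 9.401 km/s.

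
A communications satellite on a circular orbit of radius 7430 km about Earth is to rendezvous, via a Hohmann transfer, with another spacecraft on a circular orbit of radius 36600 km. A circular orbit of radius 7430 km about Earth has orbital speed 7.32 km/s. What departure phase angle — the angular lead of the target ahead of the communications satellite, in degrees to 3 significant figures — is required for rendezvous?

From the circular-orbit relation v² = μ/r at r = 7430 km: μ = v²r = (7.32)² × 7430 = 3.98117×10^5 km³/s².
The Hohmann ellipse has a_t = (r₁ + r₂)/2 = 22015 km.
Transfer time t = π√(a_t³/μ) = 16264 s.
Target angular speed ω₂ = √(μ/r₂³) = 9.0112×10^-5 rad/s.
Angle swept by the target during transfer: ω₂·t = 1.4656 rad = 83.97°.
Arrival is 180° from departure on the ellipse, so φ = 180° − 83.97° = 96.0°.

φ = 96.0°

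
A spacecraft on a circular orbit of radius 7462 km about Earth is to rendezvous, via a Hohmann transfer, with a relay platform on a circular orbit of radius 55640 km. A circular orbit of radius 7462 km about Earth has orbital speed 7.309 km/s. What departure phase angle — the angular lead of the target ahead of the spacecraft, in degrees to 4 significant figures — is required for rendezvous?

φ = 103.1°

From the circular-orbit relation v² = μ/r at r = 7462 km: μ = v²r = (7.309)² × 7462 = 3.98631×10^5 km³/s².
The Hohmann ellipse has a_t = (r₁ + r₂)/2 = 31551 km.
Transfer time t = π√(a_t³/μ) = 27886 s.
Target angular speed ω₂ = √(μ/r₂³) = 4.8107×10^-5 rad/s.
Angle swept by the target during transfer: ω₂·t = 1.3415 rad = 76.86°.
Arrival is 180° from departure on the ellipse, so φ = 180° − 76.86° = 103.1°.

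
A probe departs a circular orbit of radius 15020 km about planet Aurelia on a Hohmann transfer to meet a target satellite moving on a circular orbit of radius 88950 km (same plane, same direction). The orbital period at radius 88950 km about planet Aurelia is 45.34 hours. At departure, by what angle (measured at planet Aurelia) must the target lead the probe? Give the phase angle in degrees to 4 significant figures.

From Kepler's third law T² = 4π²r³/μ at r = 88950 km, T = 45.34 hours = 45.34 × 3600 s = 1.63224×10^5 s: μ = 4π²r³/T² = 1.04287×10^6 km³/s².
The Hohmann ellipse has a_t = (r₁ + r₂)/2 = 51985 km.
Transfer time t = π√(a_t³/μ) = 36463 s.
Target angular speed ω₂ = √(μ/r₂³) = 3.8494×10^-5 rad/s.
Angle swept by the target during transfer: ω₂·t = 1.4036 rad = 80.42°.
The probe traverses 180° on the transfer ellipse, so the target must lead by 180° − 80.42° = 99.58°.

φ = 99.58°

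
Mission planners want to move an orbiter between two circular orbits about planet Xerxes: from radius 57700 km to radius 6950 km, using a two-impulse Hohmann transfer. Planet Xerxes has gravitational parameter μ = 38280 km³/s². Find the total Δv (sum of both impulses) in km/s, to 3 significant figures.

Semi-major axis of the transfer orbit: a_t = (57700 + 6950)/2 = 32325 km.
Circular speed at r₁: v₁ = √(μ/r₁) = √(38280/57700) = 0.8145 km/s.
Transfer-orbit speed at r₁ (vis-viva): v_a = √[μ(2/r₁ − 1/a_t)] = 0.3777 km/s.
First burn Δv₁ = |v_a − v₁| = 0.4368 km/s.
Circular speed at r₂: v₂ = √(μ/r₂) = 2.3469 km/s.
Transfer-orbit speed at r₂: v_p = √[μ(2/r₂ − 1/a_t)] = 3.1355 km/s.
Second burn Δv₂ = |v₂ − v_p| = 0.7886 km/s.
Total Δv = Δv₁ + Δv₂ = 1.225 km/s.

Δv = 1.23 km/s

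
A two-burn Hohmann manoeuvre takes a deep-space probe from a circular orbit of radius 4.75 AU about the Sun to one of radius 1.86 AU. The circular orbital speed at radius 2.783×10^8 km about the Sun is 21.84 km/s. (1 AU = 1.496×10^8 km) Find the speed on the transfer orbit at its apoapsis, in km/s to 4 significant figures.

v = 10.25 km/s

From the circular-orbit relation v² = μ/r at r = 2.783×10^8 km: μ = v²r = (21.84)² × 2.783×10^8 = 1.32745×10^11 km³/s².
In km: r₁ = 4.75 × 1.496×10^8 = 7.106×10^8 km; r₂ = 1.86 × 1.496×10^8 = 2.78256×10^8 km.
The Hohmann ellipse has a_t = (r₁ + r₂)/2 = 4.94428×10^8 km.
The apoapsis of the transfer ellipse is at r = 7.106×10^8 km.
Applying v² = μ(2/r − 1/a_t): v = 10.25 km/s.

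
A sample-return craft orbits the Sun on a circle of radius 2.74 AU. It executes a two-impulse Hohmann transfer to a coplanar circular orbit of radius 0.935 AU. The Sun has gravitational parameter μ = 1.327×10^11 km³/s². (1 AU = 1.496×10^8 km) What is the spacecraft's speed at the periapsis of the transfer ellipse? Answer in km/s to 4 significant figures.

In km: r₁ = 2.74 × 1.496×10^8 = 4.09904×10^8 km; r₂ = 0.935 × 1.496×10^8 = 1.39876×10^8 km.
The Hohmann ellipse has a_t = (r₁ + r₂)/2 = 2.7489×10^8 km.
At periapsis, r = 1.39876×10^8 km.
From the vis-viva equation, v = √[μ(2/r − 1/a_t)] = 37.61 km/s.

v = 37.61 km/s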